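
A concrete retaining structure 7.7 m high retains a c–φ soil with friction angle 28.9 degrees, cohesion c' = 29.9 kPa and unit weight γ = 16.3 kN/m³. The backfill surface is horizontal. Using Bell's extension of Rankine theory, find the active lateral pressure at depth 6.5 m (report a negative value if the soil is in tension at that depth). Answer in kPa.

K_a = (1 − sin φ)/(1 + sin φ) = 0.3484.
σ_a = K_a γ z − 2c√K_a = 0.3484×16.3×6.5 − 2×29.9×0.5902 = 1.614 kPa.

1.61 kPa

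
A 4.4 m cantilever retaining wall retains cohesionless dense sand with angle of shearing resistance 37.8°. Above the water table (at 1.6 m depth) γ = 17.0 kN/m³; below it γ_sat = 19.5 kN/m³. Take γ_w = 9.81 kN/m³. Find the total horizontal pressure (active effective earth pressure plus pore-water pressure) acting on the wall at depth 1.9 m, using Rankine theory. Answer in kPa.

10.2 kPa

K_a = (1 − sin φ)/(1 + sin φ) = 0.2400.
γ' = 19.5 − 9.81 = 9.690 kN/m³.
Effective vertical stress at 1.9 m: σ'_v = 17.0×1.6 + 9.690×0.300 = 30.11 kPa.
σ'_h = K_a σ'_v = 0.2400 × 30.11 = 7.226 kPa; u = γ_w × 0.300 = 2.943 kPa.
Total σ_h = 7.226 + 2.943 = 10.17 kPa.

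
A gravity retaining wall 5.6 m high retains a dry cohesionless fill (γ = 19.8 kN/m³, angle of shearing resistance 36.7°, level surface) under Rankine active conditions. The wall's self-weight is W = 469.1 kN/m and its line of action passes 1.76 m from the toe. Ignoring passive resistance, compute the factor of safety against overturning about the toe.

K_a = tan²(45° − 36.7°/2) = 0.2519.
P_a = ½K_aγH² = 0.5×0.2519×19.8×5.6² = 78.19 kN/m, acting at H/3 = 1.867 m above the base.
Overturning moment M_o = P_a × H/3 = 78.19 × 1.867 = 146.0.
Resisting moment M_r = W × 1.76 = 469.1 × 1.76 = 825.6.
FS_overturning = M_r/M_o = 825.6/146.0 = 5.656.

5.66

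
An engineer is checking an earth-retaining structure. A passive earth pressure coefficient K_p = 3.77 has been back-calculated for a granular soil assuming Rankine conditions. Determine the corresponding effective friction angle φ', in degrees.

K_p = (1+sin φ)/(1−sin φ) ⇒ sin φ = (K_p − 1)/(K_p + 1) = 0.5807.
φ = arcsin(0.5807) = 35.50°.

35.5°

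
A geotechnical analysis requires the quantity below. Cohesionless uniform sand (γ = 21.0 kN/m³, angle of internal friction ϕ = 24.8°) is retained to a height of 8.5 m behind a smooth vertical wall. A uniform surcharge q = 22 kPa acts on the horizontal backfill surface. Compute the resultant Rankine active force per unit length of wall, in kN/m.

K_a = tan²(45° − φ/2) = 0.4090.
Soil triangle: ½ K_a γ H² = 0.5×0.4090×21.0×8.5² = 310.3 kN/m.
Surcharge rectangle: K_a q H = 0.4090×22×8.5 = 76.48 kN/m.
Total = 310.3 + 76.48 = 386.8 kN/m.

387 kN/m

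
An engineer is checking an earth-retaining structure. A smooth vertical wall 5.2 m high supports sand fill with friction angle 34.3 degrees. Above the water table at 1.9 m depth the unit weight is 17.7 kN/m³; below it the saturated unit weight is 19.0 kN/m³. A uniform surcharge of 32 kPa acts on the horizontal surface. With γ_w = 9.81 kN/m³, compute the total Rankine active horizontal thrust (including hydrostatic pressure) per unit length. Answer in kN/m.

K_a = tan²(45° − φ/2) = 0.2792.
γ' = 19.0 − 9.81 = 9.190 kN/m³. h₂ = H − d_w = 3.3 m.
σ'_h: at surface K_a·q = 8.933; at WT K_a(q+γd_w) = 18.32; at base K_a(q+γd_w+γ'h₂) = 26.79 kPa.
P₁ = ½(8.933+18.32)×1.9 = 25.89; P₂ = ½(18.32+26.79)×3.3 = 74.43; P_w = ½γ_w h₂² = 53.42.
Total = 25.89+74.43+53.42 = 153.7 kN/m.

154 kN/m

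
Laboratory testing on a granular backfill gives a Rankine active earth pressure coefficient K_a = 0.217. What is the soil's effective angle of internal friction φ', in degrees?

K_a = tan²(45° − φ/2) ⇒ 45° − φ/2 = arctan(√0.217) = 24.98°.
φ = 2(45° − 24.98°) = 40.04°.

40.0°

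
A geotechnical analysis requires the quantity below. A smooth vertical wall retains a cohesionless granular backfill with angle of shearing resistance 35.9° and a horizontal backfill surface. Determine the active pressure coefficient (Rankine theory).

0.261

K_a = tan²(45° − φ/2) = tan²(27.05°) = 0.2607.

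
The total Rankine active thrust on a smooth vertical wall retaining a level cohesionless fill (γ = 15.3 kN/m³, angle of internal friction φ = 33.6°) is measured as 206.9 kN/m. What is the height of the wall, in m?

9.70 m

K_a = 0.2875. P_a = ½ K_a γ H² ⇒ H = √(2P_a/(K_a γ)).
H = √(2×206.9/(0.2875×15.3)) = 9.699 m.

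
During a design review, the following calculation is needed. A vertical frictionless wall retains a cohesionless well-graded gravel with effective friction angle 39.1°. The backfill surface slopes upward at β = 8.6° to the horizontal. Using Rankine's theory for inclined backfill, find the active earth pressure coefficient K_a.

K_a = cos β · (cos β − √(cos²β − cos²φ)) / (cos β + √(cos²β − cos²φ)).
cos β = 0.9888, cos φ = 0.7760, √(cos²β − cos²φ) = 0.6127.
K_a = 0.9888 × (0.9888 − 0.6127)/(0.9888 + 0.6127) = 0.2322.

0.232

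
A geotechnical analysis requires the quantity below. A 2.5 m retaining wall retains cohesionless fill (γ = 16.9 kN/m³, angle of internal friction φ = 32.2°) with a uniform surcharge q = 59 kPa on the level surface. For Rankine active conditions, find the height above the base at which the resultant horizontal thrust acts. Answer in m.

K_a = 0.3047.
Triangular part P₁ = ½K_aγH² = 16.09 at H/3 = 0.8333 m; rectangular part P₂ = K_a q H = 44.95 at H/2 = 1.250 m.
ȳ = (P₁·0.8333 + P₂·1.250)/(P₁+P₂) = 1.140 m.

1.14 m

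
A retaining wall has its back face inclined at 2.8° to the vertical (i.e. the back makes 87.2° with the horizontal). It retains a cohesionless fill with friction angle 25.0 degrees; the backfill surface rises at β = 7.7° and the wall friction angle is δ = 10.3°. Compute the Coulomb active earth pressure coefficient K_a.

0.437

K_a = sin²(α+φ) / [sin²α · sin(α−δ) · (1 + √{sin(φ+δ)sin(φ−β) / (sin(α−δ)sin(α+β))})²].
With α = 87.2°, φ = 25.0°, δ = 10.3°, β = 7.7°: K_a = 0.4370.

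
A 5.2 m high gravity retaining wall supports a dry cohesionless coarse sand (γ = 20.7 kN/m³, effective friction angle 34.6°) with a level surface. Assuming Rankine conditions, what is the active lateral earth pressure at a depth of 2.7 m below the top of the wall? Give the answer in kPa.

15.4 kPa

K_a = (1 − sin φ)/(1 + sin φ) = 0.2756.
σ_h = K_a γ z = 0.2756 × 20.7 × 2.7 = 15.41 kPa.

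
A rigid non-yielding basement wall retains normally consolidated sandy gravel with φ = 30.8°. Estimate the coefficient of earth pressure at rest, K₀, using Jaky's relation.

K₀ = 1 − sin φ' = 1 − sin 30.8° = 0.4880.

0.488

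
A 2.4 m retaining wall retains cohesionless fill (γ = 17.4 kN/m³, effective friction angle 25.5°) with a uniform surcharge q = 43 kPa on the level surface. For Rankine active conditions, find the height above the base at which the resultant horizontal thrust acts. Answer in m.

1.07 m

K_a = 0.3981.
Triangular part P₁ = ½K_aγH² = 19.95 at H/3 = 0.8000 m; rectangular part P₂ = K_a q H = 41.08 at H/2 = 1.200 m.
ȳ = (P₁·0.8000 + P₂·1.200)/(P₁+P₂) = 1.069 m.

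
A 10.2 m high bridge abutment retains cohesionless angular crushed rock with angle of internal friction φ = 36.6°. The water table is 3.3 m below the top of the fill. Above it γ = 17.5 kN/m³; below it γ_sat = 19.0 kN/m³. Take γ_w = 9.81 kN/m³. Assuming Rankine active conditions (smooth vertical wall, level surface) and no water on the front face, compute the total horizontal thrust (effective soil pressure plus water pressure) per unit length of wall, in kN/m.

K_a = tan²(45° − φ/2) = 0.2530.
γ' = 19.0 − 9.81 = 9.190 kN/m³. Depth below WT = 6.9 m.
σ'_h at WT = K_a γ d_w = 14.61 kPa; at base = 14.61 + K_a γ' × 6.9 = 30.65 kPa.
P₁ (0–3.3 m) = ½×14.61×3.3 = 24.10. P₂ (3.3–10.2 m) = ½(14.61+30.65)×6.9 = 156.1.
P_w = ½ γ_w h₂² = 0.5×9.81×6.9² = 233.5. Total = 24.10+156.1+233.5 = 413.8 kN/m.

414 kN/m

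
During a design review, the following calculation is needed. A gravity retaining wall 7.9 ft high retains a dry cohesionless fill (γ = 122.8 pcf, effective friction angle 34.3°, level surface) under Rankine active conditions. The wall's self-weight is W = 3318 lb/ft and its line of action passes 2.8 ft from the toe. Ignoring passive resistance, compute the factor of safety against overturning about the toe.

K_a = tan²(45° − 34.3°/2) = 0.2792.
P_a = ½K_aγH² = 0.5×0.2792×122.8×7.9² = 1070 lb/ft, acting at H/3 = 2.633 ft above the base.
Overturning moment M_o = P_a × H/3 = 1070 × 2.633 = 2817.
Resisting moment M_r = W × 2.8 = 3318 × 2.8 = 9290.
FS_overturning = M_r/M_o = 9290/2817 = 3.298.

3.30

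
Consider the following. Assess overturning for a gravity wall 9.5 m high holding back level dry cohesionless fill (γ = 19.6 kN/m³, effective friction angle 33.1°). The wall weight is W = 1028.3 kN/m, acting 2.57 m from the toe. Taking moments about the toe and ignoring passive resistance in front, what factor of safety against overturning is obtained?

K_a = tan²(45° − 33.1°/2) = 0.2936.
P_a = ½K_aγH² = 0.5×0.2936×19.6×9.5² = 259.7 kN/m, acting at H/3 = 3.167 m above the base.
Overturning moment M_o = P_a × H/3 = 259.7 × 3.167 = 822.2.
Resisting moment M_r = W × 2.57 = 1028.3 × 2.57 = 2643.
FS_overturning = M_r/M_o = 2643/822.2 = 3.214.

3.21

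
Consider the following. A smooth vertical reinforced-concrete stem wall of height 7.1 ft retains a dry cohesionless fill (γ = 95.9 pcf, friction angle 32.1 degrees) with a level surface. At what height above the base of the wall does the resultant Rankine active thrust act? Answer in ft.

K_a = 0.3060.
The pressure distribution is triangular, so the resultant acts at H/3 above the base = 7.1/3 = 2.367 ft.

2.37 ft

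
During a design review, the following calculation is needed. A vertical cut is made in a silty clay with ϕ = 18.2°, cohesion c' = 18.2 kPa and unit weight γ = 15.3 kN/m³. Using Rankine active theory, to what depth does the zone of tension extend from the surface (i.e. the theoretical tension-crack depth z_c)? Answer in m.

K_a = tan²(45° − 18.2°/2) = 0.5240; √K_a = 0.7239.
The active pressure is zero where K_a γ z = 2c√K_a, so z_c = 2c/(γ√K_a) = 2×18.2/(15.3×0.7239) = 3.287 m.

3.29 m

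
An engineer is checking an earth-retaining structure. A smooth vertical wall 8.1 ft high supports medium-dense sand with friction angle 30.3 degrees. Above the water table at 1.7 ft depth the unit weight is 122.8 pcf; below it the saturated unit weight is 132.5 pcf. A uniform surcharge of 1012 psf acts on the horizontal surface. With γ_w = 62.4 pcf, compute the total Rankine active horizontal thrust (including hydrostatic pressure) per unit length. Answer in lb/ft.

4950 lb/ft

K_a = tan²(45° − φ/2) = 0.3293.
γ' = 132.5 − 62.4 = 70.10 pcf. h₂ = H − d_w = 6.4 ft.
σ'_h: at surface K_a·q = 333.3; at WT K_a(q+γd_w) = 402.0; at base K_a(q+γd_w+γ'h₂) = 549.8 psf.
P₁ = ½(333.3+402.0)×1.7 = 625.0; P₂ = ½(402.0+549.8)×6.4 = 3046; P_w = ½γ_w h₂² = 1278.
Total = 625.0+3046+1278 = 4949 lb/ft.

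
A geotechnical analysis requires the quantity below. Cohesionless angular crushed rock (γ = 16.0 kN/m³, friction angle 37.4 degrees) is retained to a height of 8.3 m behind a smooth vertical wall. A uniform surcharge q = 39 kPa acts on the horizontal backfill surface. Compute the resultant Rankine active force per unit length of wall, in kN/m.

K_a = tan²(45° − φ/2) = 0.2443.
Soil triangle: ½ K_a γ H² = 0.5×0.2443×16.0×8.3² = 134.6 kN/m.
Surcharge rectangle: K_a q H = 0.2443×39×8.3 = 79.07 kN/m.
Total = 134.6 + 79.07 = 213.7 kN/m.

214 kN/m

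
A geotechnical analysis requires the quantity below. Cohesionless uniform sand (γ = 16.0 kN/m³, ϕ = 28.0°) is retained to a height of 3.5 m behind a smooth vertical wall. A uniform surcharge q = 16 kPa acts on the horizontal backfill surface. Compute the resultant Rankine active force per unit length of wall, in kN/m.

K_a = tan²(45° − φ/2) = 0.3610.
Soil triangle: ½ K_a γ H² = 0.5×0.3610×16.0×3.5² = 35.38 kN/m.
Surcharge rectangle: K_a q H = 0.3610×16×3.5 = 20.22 kN/m.
Total = 35.38 + 20.22 = 55.60 kN/m.

55.6 kN/m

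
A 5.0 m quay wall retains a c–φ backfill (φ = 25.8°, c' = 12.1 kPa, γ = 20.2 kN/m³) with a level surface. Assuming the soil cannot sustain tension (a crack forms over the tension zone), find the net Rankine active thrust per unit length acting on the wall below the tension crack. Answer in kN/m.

38.0 kN/m

K_a = 0.3935; √K_a = 0.6273.
Tension-crack depth z_c = 2c/(γ√K_a) = 2×12.1/(20.2×0.6273) = 1.910 m.
σ_a at base = K_a γ H − 2c√K_a = 0.3935×20.2×5.0 − 2×12.1×0.6273 = 24.56 kPa.
P_a = ½ × 24.56 × (H − z_c) = 0.5×24.56×3.090 = 37.95 kN/m.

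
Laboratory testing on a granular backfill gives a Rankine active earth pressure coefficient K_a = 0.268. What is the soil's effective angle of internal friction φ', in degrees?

35.3°

K_a = tan²(45° − φ/2) ⇒ 45° − φ/2 = arctan(√0.268) = 27.37°.
φ = 2(45° − 27.37°) = 35.26°.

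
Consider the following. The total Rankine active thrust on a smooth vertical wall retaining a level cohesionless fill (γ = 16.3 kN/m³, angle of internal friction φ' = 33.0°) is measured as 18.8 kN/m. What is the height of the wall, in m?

K_a = 0.2948. P_a = ½ K_a γ H² ⇒ H = √(2P_a/(K_a γ)).
H = √(2×18.8/(0.2948×16.3)) = 2.797 m.

2.80 m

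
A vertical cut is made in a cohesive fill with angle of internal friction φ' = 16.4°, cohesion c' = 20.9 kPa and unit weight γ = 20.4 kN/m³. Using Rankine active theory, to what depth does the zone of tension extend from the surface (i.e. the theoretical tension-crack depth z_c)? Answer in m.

2.74 m

K_a = tan²(45° − 16.4°/2) = 0.5596; √K_a = 0.7481.
The active pressure is zero where K_a γ z = 2c√K_a, so z_c = 2c/(γ√K_a) = 2×20.9/(20.4×0.7481) = 2.739 m.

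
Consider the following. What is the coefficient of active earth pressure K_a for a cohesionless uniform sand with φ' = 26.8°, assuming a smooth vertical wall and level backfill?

K_a = (1 − sin φ)/(1 + sin φ) = (1 − sin 26.8°)/(1 + sin 26.8°) = 0.3785.

0.378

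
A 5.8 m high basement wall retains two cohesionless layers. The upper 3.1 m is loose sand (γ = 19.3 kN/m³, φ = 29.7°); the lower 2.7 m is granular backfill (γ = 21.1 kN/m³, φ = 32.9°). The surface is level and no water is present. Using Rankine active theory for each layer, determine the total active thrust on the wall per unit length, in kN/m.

102 kN/m

K_a1 = tan²(45°−29.7°/2) = 0.3374; K_a2 = tan²(45°−32.9°/2) = 0.2960.
Layer 1: σ at base = K_a1 γ₁ h₁ = 20.19 kPa; P₁ = ½×20.19×3.1 = 31.29.
Layer 2: σ_v at top = γ₁h₁ = 59.83; σ_h top = K_a2×59.83 = 17.71; σ_h base = K_a2×(59.83+21.1×2.7) = 34.58.
P₂ = ½(17.71+34.58)×2.7 = 70.59. Total P_a = 31.29+70.59 = 101.9 kN/m.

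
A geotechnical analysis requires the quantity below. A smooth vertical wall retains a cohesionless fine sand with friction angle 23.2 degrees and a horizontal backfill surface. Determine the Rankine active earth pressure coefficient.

0.435

K_a = (1 − sin φ)/(1 + sin φ) = (1 − sin 23.2°)/(1 + sin 23.2°) = 0.4348.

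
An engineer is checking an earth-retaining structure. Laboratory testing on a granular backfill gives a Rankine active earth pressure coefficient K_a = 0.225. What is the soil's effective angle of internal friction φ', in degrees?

39.2°

K_a = tan²(45° − φ/2) ⇒ 45° − φ/2 = arctan(√0.225) = 25.38°.
φ = 2(45° − 25.38°) = 39.25°.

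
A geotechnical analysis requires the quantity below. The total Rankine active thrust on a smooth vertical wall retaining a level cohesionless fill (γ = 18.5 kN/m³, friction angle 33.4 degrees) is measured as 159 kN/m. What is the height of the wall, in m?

7.70 m

K_a = 0.2899. P_a = ½ K_a γ H² ⇒ H = √(2P_a/(K_a γ)).
H = √(2×159/(0.2899×18.5)) = 7.700 m.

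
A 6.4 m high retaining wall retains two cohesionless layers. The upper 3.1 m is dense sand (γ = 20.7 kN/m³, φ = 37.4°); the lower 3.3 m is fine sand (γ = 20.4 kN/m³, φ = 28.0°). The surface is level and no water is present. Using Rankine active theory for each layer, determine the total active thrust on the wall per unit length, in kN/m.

141 kN/m

K_a1 = tan²(45°−37.4°/2) = 0.2443; K_a2 = tan²(45°−28.0°/2) = 0.3610.
Layer 1: σ at base = K_a1 γ₁ h₁ = 15.67 kPa; P₁ = ½×15.67×3.1 = 24.30.
Layer 2: σ_v at top = γ₁h₁ = 64.17; σ_h top = K_a2×64.17 = 23.17; σ_h base = K_a2×(64.17+20.4×3.3) = 47.47.
P₂ = ½(23.17+47.47)×3.3 = 116.6. Total P_a = 24.30+116.6 = 140.9 kN/m.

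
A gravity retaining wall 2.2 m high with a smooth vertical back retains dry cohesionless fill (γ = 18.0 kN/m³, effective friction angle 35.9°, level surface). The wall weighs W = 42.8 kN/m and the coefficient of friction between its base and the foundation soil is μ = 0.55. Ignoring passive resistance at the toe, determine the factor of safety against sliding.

K_a = tan²(45° − 35.9°/2) = 0.2607.
P_a = ½K_aγH² = 0.5×0.2607×18.0×2.2² = 11.36 kN/m, acting at H/3 = 0.7333 m above the base.
FS_sliding = μW / P_a = 0.55×42.8 / 11.36 = 2.073.

2.07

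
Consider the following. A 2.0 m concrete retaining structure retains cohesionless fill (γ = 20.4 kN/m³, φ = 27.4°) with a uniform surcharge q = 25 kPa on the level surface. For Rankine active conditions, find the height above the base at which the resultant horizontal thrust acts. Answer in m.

0.850 m

K_a = 0.3697.
Triangular part P₁ = ½K_aγH² = 15.08 at H/3 = 0.6667 m; rectangular part P₂ = K_a q H = 18.48 at H/2 = 1.000 m.
ȳ = (P₁·0.6667 + P₂·1.000)/(P₁+P₂) = 0.8502 m.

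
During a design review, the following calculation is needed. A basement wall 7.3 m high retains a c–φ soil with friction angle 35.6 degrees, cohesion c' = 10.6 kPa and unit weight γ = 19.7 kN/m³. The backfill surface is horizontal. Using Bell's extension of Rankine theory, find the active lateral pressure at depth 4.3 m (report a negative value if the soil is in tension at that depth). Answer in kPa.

K_a = (1 − sin φ)/(1 + sin φ) = 0.2641.
σ_a = K_a γ z − 2c√K_a = 0.2641×19.7×4.3 − 2×10.6×0.5139 = 11.48 kPa.

11.5 kPa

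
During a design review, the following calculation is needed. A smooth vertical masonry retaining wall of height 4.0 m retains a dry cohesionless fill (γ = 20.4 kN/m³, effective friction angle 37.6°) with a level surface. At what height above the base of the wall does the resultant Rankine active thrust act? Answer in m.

1.33 m

K_a = 0.2421.
The pressure distribution is triangular, so the resultant acts at H/3 above the base = 4.0/3 = 1.333 m.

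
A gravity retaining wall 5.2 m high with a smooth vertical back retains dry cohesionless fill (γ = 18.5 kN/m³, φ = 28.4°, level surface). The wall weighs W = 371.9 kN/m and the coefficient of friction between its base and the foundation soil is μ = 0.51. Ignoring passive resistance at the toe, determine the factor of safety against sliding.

K_a = tan²(45° − 28.4°/2) = 0.3554.
P_a = ½K_aγH² = 0.5×0.3554×18.5×5.2² = 88.88 kN/m, acting at H/3 = 1.733 m above the base.
FS_sliding = μW / P_a = 0.51×371.9 / 88.88 = 2.134.

2.13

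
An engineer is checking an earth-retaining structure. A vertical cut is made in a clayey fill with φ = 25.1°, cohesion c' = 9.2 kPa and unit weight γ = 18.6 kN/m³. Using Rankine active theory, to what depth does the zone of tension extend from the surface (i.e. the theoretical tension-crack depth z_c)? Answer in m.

K_a = tan²(45° − 25.1°/2) = 0.4043; √K_a = 0.6358.
The active pressure is zero where K_a γ z = 2c√K_a, so z_c = 2c/(γ√K_a) = 2×9.2/(18.6×0.6358) = 1.556 m.

1.56 m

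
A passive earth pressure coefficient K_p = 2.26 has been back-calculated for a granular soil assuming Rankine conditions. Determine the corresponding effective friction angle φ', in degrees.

22.7°

K_p = (1+sin φ)/(1−sin φ) ⇒ sin φ = (K_p − 1)/(K_p + 1) = 0.3865.
φ = arcsin(0.3865) = 22.74°.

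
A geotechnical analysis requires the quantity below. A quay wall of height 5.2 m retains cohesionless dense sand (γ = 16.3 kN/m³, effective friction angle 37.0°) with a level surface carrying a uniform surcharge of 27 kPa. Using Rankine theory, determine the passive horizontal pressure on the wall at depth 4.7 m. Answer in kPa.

K_p = (1 + sin φ)/(1 − sin φ) = 4.023.
σ_v = γz + q = 16.3 × 4.7 + 27 = 103.6 kPa.
σ_h = K_p σ_v = 4.023 × 103.6 = 416.8 kPa.

417 kPa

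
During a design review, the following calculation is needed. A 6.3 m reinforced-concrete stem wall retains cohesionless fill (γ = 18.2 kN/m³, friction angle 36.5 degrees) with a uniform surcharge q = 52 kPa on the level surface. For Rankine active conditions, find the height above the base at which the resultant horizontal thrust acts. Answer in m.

K_a = 0.2541.
Triangular part P₁ = ½K_aγH² = 91.76 at H/3 = 2.100 m; rectangular part P₂ = K_a q H = 83.23 at H/2 = 3.150 m.
ȳ = (P₁·2.100 + P₂·3.150)/(P₁+P₂) = 2.599 m.

2.60 m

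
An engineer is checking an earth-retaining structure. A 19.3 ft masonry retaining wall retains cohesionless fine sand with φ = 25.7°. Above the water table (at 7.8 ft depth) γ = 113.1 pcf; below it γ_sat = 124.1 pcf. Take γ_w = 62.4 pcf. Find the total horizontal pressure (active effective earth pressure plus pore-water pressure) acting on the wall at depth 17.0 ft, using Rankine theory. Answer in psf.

1150 psf

K_a = (1 − sin φ)/(1 + sin φ) = 0.3950.
γ' = 124.1 − 62.4 = 61.70 pcf.
Effective vertical stress at 17.0 ft: σ'_v = 113.1×7.8 + 61.70×9.20 = 1450 psf.
σ'_h = K_a σ'_v = 0.3950 × 1450 = 572.7 psf; u = γ_w × 9.20 = 574.1 psf.
Total σ_h = 572.7 + 574.1 = 1147 psf.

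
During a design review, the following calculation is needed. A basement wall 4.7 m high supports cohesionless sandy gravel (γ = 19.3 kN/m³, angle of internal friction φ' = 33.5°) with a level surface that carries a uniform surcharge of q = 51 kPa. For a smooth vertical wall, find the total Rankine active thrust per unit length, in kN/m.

131 kN/m

K_a = tan²(45° − φ/2) = 0.2887.
Soil triangle: ½ K_a γ H² = 0.5×0.2887×19.3×4.7² = 61.54 kN/m.
Surcharge rectangle: K_a q H = 0.2887×51×4.7 = 69.20 kN/m.
Total = 61.54 + 69.20 = 130.7 kN/m.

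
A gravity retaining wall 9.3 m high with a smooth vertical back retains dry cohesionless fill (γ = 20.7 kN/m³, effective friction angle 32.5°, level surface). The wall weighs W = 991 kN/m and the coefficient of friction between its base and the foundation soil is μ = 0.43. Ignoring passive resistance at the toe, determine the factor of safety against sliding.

K_a = tan²(45° − 32.5°/2) = 0.3010.
P_a = ½K_aγH² = 0.5×0.3010×20.7×9.3² = 269.4 kN/m, acting at H/3 = 3.100 m above the base.
FS_sliding = μW / P_a = 0.43×991 / 269.4 = 1.582.

1.58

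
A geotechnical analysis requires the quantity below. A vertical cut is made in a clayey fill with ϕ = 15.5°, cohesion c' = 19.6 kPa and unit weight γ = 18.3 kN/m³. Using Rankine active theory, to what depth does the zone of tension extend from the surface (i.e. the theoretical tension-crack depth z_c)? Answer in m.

2.82 m

K_a = tan²(45° − 15.5°/2) = 0.5782; √K_a = 0.7604.
The active pressure is zero where K_a γ z = 2c√K_a, so z_c = 2c/(γ√K_a) = 2×19.6/(18.3×0.7604) = 2.817 m.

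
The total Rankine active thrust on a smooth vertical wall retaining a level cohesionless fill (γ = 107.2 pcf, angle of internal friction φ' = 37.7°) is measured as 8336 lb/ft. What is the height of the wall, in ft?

25.4 ft

K_a = 0.2411. P_a = ½ K_a γ H² ⇒ H = √(2P_a/(K_a γ)).
H = √(2×8336/(0.2411×107.2)) = 25.40 ft.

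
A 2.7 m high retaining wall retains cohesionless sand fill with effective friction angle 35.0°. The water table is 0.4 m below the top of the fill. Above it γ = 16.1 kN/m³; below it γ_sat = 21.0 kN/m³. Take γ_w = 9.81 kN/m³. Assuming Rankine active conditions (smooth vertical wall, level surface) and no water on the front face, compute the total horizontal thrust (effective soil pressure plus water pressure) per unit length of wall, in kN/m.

38.3 kN/m

K_a = tan²(45° − φ/2) = 0.2710.
γ' = 21.0 − 9.81 = 11.19 kN/m³. Depth below WT = 2.3 m.
σ'_h at WT = K_a γ d_w = 1.745 kPa; at base = 1.745 + K_a γ' × 2.3 = 8.720 kPa.
P₁ (0–0.4 m) = ½×1.745×0.4 = 0.3490. P₂ (0.4–2.7 m) = ½(1.745+8.720)×2.3 = 12.03.
P_w = ½ γ_w h₂² = 0.5×9.81×2.3² = 25.95. Total = 0.3490+12.03+25.95 = 38.33 kN/m.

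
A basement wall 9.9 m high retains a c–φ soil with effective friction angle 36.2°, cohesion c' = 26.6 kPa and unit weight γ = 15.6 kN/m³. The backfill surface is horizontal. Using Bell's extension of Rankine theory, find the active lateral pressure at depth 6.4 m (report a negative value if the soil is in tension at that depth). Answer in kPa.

K_a = (1 − sin φ)/(1 + sin φ) = 0.2574.
σ_a = K_a γ z − 2c√K_a = 0.2574×15.6×6.4 − 2×26.6×0.5073 = -1.293 kPa.

-1.29 kPa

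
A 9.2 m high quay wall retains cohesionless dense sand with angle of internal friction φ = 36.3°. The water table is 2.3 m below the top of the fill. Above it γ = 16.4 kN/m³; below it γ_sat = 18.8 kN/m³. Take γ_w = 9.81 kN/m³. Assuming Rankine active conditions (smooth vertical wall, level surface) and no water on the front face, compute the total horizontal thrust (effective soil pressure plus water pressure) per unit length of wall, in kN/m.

366 kN/m

K_a = tan²(45° − φ/2) = 0.2563.
γ' = 18.8 − 9.81 = 8.990 kN/m³. Depth below WT = 6.9 m.
σ'_h at WT = K_a γ d_w = 9.667 kPa; at base = 9.667 + K_a γ' × 6.9 = 25.56 kPa.
P₁ (0–2.3 m) = ½×9.667×2.3 = 11.12. P₂ (2.3–9.2 m) = ½(9.667+25.56)×6.9 = 121.5.
P_w = ½ γ_w h₂² = 0.5×9.81×6.9² = 233.5. Total = 11.12+121.5+233.5 = 366.2 kN/m.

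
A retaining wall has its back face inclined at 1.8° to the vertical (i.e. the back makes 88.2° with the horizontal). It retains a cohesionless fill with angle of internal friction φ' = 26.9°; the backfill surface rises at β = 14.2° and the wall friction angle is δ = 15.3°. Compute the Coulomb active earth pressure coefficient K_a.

K_a = sin²(α+φ) / [sin²α · sin(α−δ) · (1 + √{sin(φ+δ)sin(φ−β) / (sin(α−δ)sin(α+β))})²].
With α = 88.2°, φ = 26.9°, δ = 15.3°, β = 14.2°: K_a = 0.4396.

0.440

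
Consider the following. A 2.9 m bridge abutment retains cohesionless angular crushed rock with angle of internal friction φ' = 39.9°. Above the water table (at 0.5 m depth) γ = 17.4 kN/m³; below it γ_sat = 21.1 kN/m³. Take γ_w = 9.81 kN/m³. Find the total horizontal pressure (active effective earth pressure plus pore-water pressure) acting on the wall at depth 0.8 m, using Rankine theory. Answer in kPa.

5.58 kPa

K_a = (1 − sin φ)/(1 + sin φ) = 0.2184.
γ' = 21.1 − 9.81 = 11.29 kN/m³.
Effective vertical stress at 0.8 m: σ'_v = 17.4×0.5 + 11.29×0.300 = 12.09 kPa.
σ'_h = K_a σ'_v = 0.2184 × 12.09 = 2.640 kPa; u = γ_w × 0.300 = 2.943 kPa.
Total σ_h = 2.640 + 2.943 = 5.583 kPa.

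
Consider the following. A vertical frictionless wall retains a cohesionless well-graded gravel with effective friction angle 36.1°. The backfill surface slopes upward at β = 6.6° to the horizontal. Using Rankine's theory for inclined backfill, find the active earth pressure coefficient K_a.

K_a = cos β · (cos β − √(cos²β − cos²φ)) / (cos β + √(cos²β − cos²φ)).
cos β = 0.9934, cos φ = 0.8080, √(cos²β − cos²φ) = 0.5779.
K_a = 0.9934 × (0.9934 − 0.5779)/(0.9934 + 0.5779) = 0.2627.

0.263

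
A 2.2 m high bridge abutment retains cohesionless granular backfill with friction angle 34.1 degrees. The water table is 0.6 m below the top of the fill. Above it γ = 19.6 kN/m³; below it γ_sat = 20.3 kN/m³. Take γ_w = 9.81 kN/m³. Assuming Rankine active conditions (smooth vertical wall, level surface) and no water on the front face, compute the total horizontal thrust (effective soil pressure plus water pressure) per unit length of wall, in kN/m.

K_a = tan²(45° − φ/2) = 0.2815.
γ' = 20.3 − 9.81 = 10.49 kN/m³. Depth below WT = 1.6 m.
σ'_h at WT = K_a γ d_w = 3.311 kPa; at base = 3.311 + K_a γ' × 1.6 = 8.036 kPa.
P₁ (0–0.6 m) = ½×3.311×0.6 = 0.9932. P₂ (0.6–2.2 m) = ½(3.311+8.036)×1.6 = 9.077.
P_w = ½ γ_w h₂² = 0.5×9.81×1.6² = 12.56. Total = 0.9932+9.077+12.56 = 22.63 kN/m.

22.6 kN/m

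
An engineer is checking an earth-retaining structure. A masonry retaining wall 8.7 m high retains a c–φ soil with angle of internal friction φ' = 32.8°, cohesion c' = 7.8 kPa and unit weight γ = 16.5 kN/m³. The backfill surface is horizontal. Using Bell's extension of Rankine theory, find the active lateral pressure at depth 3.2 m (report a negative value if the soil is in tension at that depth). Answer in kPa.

K_a = (1 − sin φ)/(1 + sin φ) = 0.2973.
σ_a = K_a γ z − 2c√K_a = 0.2973×16.5×3.2 − 2×7.8×0.5452 = 7.190 kPa.

7.19 kPa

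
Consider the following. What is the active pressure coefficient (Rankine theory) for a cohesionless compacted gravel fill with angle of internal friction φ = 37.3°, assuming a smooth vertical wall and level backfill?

K_a = (1 − sin φ)/(1 + sin φ) = (1 − sin 37.3°)/(1 + sin 37.3°) = 0.2453.

0.245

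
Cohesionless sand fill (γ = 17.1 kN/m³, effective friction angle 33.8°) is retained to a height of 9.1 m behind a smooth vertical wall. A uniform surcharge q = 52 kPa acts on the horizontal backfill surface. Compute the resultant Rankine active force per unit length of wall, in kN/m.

337 kN/m

K_a = tan²(45° − φ/2) = 0.2851.
Soil triangle: ½ K_a γ H² = 0.5×0.2851×17.1×9.1² = 201.9 kN/m.
Surcharge rectangle: K_a q H = 0.2851×52×9.1 = 134.9 kN/m.
Total = 201.9 + 134.9 = 336.8 kN/m.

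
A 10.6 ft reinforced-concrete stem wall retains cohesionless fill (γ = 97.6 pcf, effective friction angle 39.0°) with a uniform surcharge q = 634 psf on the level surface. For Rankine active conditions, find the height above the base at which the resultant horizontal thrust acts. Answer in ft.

4.51 ft

K_a = 0.2275.
Triangular part P₁ = ½K_aγH² = 1247 at H/3 = 3.533 ft; rectangular part P₂ = K_a q H = 1529 at H/2 = 5.300 ft.
ȳ = (P₁·3.533 + P₂·5.300)/(P₁+P₂) = 4.506 ft.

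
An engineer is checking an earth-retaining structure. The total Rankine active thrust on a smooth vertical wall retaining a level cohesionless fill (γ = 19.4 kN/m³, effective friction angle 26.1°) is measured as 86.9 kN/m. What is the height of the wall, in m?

K_a = 0.3889. P_a = ½ K_a γ H² ⇒ H = √(2P_a/(K_a γ)).
H = √(2×86.9/(0.3889×19.4)) = 4.799 m.

4.80 m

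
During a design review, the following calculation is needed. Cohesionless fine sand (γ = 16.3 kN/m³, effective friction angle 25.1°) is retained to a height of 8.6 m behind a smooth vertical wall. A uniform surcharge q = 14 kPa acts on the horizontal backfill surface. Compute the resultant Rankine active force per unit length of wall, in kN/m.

292 kN/m

K_a = tan²(45° − φ/2) = 0.4043.
Soil triangle: ½ K_a γ H² = 0.5×0.4043×16.3×8.6² = 243.7 kN/m.
Surcharge rectangle: K_a q H = 0.4043×14×8.6 = 48.68 kN/m.
Total = 243.7 + 48.68 = 292.4 kN/m.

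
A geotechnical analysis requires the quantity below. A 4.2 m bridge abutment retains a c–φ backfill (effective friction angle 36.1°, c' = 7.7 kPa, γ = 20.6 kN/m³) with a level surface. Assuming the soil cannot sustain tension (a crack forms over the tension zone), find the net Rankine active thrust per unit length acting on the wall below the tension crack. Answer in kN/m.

K_a = 0.2585; √K_a = 0.5084.
Tension-crack depth z_c = 2c/(γ√K_a) = 2×7.7/(20.6×0.5084) = 1.470 m.
σ_a at base = K_a γ H − 2c√K_a = 0.2585×20.6×4.2 − 2×7.7×0.5084 = 14.54 kPa.
P_a = ½ × 14.54 × (H − z_c) = 0.5×14.54×2.730 = 19.84 kN/m.

19.8 kN/m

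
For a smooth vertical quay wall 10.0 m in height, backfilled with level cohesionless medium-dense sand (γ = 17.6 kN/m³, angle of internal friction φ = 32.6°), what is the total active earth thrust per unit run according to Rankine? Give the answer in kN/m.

K_a = tan²(45° − φ/2) = 0.2997.
P_a = ½ K_a γ H² = 0.5 × 0.2997 × 17.6 × 10.0² = 263.8 kN/m.

264 kN/m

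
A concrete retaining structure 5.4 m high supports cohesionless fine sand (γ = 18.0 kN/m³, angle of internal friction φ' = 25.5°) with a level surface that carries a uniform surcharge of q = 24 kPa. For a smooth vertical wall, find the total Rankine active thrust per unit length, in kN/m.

156 kN/m

K_a = tan²(45° − φ/2) = 0.3981.
Soil triangle: ½ K_a γ H² = 0.5×0.3981×18.0×5.4² = 104.5 kN/m.
Surcharge rectangle: K_a q H = 0.3981×24×5.4 = 51.59 kN/m.
Total = 104.5 + 51.59 = 156.1 kN/m.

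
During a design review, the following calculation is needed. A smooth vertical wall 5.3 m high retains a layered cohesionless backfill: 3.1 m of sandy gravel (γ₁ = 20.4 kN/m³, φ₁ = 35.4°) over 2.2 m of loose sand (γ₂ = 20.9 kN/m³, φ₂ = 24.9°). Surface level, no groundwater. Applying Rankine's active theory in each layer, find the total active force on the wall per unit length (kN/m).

K_a1 = tan²(45°−35.4°/2) = 0.2664; K_a2 = tan²(45°−24.9°/2) = 0.4074.
Layer 1: σ at base = K_a1 γ₁ h₁ = 16.85 kPa; P₁ = ½×16.85×3.1 = 26.11.
Layer 2: σ_v at top = γ₁h₁ = 63.24; σ_h top = K_a2×63.24 = 25.77; σ_h base = K_a2×(63.24+20.9×2.2) = 44.50.
P₂ = ½(25.77+44.50)×2.2 = 77.29. Total P_a = 26.11+77.29 = 103.4 kN/m.

103 kN/m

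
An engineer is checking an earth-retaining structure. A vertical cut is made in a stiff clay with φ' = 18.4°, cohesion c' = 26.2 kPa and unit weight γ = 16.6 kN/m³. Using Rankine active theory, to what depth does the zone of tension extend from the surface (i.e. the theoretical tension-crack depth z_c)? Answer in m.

4.38 m

K_a = tan²(45° − 18.4°/2) = 0.5202; √K_a = 0.7212.
The active pressure is zero where K_a γ z = 2c√K_a, so z_c = 2c/(γ√K_a) = 2×26.2/(16.6×0.7212) = 4.377 m.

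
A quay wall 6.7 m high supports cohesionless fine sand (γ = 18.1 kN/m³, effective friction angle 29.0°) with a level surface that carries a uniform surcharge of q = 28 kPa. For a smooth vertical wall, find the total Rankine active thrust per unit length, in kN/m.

K_a = tan²(45° − φ/2) = 0.3470.
Soil triangle: ½ K_a γ H² = 0.5×0.3470×18.1×6.7² = 141.0 kN/m.
Surcharge rectangle: K_a q H = 0.3470×28×6.7 = 65.09 kN/m.
Total = 141.0 + 65.09 = 206.1 kN/m.

206 kN/m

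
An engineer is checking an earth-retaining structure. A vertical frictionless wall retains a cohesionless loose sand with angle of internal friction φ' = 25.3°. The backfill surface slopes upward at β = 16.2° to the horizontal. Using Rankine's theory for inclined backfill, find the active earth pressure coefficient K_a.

0.476

K_a = cos β · (cos β − √(cos²β − cos²φ)) / (cos β + √(cos²β − cos²φ)).
cos β = 0.9603, cos φ = 0.9041, √(cos²β − cos²φ) = 0.3237.
K_a = 0.9603 × (0.9603 − 0.3237)/(0.9603 + 0.3237) = 0.4761.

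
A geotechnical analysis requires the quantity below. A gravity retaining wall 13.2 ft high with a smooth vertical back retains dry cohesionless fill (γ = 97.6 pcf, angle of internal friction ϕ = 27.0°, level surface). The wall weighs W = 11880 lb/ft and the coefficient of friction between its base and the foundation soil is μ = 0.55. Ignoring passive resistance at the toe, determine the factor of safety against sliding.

K_a = tan²(45° − 27.0°/2) = 0.3755.
P_a = ½K_aγH² = 0.5×0.3755×97.6×13.2² = 3193 lb/ft, acting at H/3 = 4.400 ft above the base.
FS_sliding = μW / P_a = 0.55×11880 / 3193 = 2.046.

2.05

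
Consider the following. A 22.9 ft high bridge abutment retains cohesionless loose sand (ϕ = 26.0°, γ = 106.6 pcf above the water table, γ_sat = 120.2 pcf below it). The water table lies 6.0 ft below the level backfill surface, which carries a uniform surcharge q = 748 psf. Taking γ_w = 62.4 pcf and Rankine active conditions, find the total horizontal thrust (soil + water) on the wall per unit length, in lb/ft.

23800 lb/ft

K_a = tan²(45° − φ/2) = 0.3905.
γ' = 120.2 − 62.4 = 57.80 pcf. h₂ = H − d_w = 16.9 ft.
σ'_h: at surface K_a·q = 292.1; at WT K_a(q+γd_w) = 541.8; at base K_a(q+γd_w+γ'h₂) = 923.2 psf.
P₁ = ½(292.1+541.8)×6.0 = 2502; P₂ = ½(541.8+923.2)×16.9 = 12380; P_w = ½γ_w h₂² = 8911.
Total = 2502+12380+8911 = 23790 lb/ft.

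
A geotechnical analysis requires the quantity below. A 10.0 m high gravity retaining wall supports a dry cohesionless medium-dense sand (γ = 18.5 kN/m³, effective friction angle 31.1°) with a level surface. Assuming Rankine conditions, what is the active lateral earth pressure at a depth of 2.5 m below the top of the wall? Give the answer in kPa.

K_a = (1 − sin φ)/(1 + sin φ) = 0.3188.
σ_h = K_a γ z = 0.3188 × 18.5 × 2.5 = 14.74 kPa.

14.7 kPa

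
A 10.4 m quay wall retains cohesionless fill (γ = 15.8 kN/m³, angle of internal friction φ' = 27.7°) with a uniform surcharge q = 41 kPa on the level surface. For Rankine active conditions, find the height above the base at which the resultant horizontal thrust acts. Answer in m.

4.04 m

K_a = 0.3653.
Triangular part P₁ = ½K_aγH² = 312.2 at H/3 = 3.467 m; rectangular part P₂ = K_a q H = 155.8 at H/2 = 5.200 m.
ȳ = (P₁·3.467 + P₂·5.200)/(P₁+P₂) = 4.044 m.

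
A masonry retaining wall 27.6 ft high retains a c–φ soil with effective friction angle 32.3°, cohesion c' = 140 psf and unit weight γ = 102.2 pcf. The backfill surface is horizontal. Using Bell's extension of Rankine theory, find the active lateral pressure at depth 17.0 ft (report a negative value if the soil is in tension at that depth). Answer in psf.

373 psf

K_a = (1 − sin φ)/(1 + sin φ) = 0.3035.
σ_a = K_a γ z − 2c√K_a = 0.3035×102.2×17.0 − 2×140×0.5509 = 373.0 psf.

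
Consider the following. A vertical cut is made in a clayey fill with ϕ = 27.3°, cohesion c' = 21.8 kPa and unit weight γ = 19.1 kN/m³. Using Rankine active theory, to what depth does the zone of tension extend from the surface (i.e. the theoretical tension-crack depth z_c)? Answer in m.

K_a = tan²(45° − 27.3°/2) = 0.3711; √K_a = 0.6092.
The active pressure is zero where K_a γ z = 2c√K_a, so z_c = 2c/(γ√K_a) = 2×21.8/(19.1×0.6092) = 3.747 m.

3.75 m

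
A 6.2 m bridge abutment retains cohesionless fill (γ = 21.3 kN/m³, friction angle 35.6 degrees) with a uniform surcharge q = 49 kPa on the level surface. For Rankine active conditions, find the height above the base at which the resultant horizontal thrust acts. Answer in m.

2.51 m

K_a = 0.2641.
Triangular part P₁ = ½K_aγH² = 108.1 at H/3 = 2.067 m; rectangular part P₂ = K_a q H = 80.24 at H/2 = 3.100 m.
ȳ = (P₁·2.067 + P₂·3.100)/(P₁+P₂) = 2.507 m.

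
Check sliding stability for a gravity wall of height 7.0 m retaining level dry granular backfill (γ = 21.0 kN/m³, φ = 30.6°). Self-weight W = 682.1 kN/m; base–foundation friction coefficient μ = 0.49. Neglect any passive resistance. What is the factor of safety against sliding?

K_a = tan²(45° − 30.6°/2) = 0.3253.
P_a = ½K_aγH² = 0.5×0.3253×21.0×7.0² = 167.4 kN/m, acting at H/3 = 2.333 m above the base.
FS_sliding = μW / P_a = 0.49×682.1 / 167.4 = 1.997.

2.00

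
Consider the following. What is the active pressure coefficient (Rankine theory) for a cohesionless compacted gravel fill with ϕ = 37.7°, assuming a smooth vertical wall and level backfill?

0.241

K_a = tan²(45° − φ/2) = tan²(26.15°) = 0.2411.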